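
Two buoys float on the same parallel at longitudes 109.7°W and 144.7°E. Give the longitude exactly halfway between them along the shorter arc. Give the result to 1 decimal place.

162.5°W

Signed shortest Δλ from -109.7° to +144.7° is -105.6°.
Midpoint longitude = -109.7° + (-105.6°)/2 = -109.7° − 52.8° = -162.5°.
(The naïve average (-109.7 + +144.7)/2 = 17.5° is on the wrong side of the globe.)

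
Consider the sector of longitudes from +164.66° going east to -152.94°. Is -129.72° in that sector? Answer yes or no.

Band width going east from +164.66° to -152.94°: ((-152.94 − 164.66) mod 360) = 42.40°.
Offset of -129.72° east of the west edge: ((-129.72 − 164.66) mod 360) = 65.62°.
65.62° > 42.40° ⇒ outside.

No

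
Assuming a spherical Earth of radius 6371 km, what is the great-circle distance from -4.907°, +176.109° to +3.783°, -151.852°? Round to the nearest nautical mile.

Δλ = -151.852 − 176.109 = -327.961°; wrapped into (−180°, 180°]: 32.039°.
Δφ = 3.783 − -4.907 = 8.690°.
a = sin²(Δφ/2) + cos φ₁ · cos φ₂ · sin²(Δλ/2) = 0.081452.
c = 2·atan2(√a, √(1−a)) = 0.57884 rad → d = 6371·c ≈ 3687.81 km ≈ 1991.26 nmi.

1991 nmi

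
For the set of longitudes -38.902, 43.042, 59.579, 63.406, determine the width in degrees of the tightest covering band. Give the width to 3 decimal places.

102.308°

Sort the longitudes: -38.902°, +43.042°, +59.579°, +63.406°.
Eastward gaps between consecutive values (wrapping around): 81.944°, 16.537°, 3.827°, 257.692°.
Largest gap = 257.692° ⇒ minimal covering band is its complement: 360° − 257.692° = 102.308°.
Band runs from -38.902° eastward to +63.406°.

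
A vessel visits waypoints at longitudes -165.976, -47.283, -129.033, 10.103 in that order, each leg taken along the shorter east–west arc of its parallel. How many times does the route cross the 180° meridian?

Leg 1: -165.976° → -47.283°, shortest Δλ = 118.693° (east) — does not cross 180°.
Leg 2: -47.283° → -129.033°, shortest Δλ = -81.75° (west) — does not cross 180°.
Leg 3: -129.033° → +10.103°, shortest Δλ = 139.136° (east) — does not cross 180°.
Total crossings: 0.

0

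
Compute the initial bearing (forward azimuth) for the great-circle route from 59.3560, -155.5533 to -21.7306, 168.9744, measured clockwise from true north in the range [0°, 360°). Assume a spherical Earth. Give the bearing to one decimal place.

Δλ = 168.9744 − -155.5533 = 324.5277°; wrapped into (−180°, 180°]: -35.4723°.
θ = atan2( sin Δλ · cos φ₂ , cos φ₁ · sin φ₂ − sin φ₁ · cos φ₂ · cos Δλ )
  = atan2(-0.53907, -0.83959) = -147.297° → normalised to [0°, 360°): 212.703°.

212.7°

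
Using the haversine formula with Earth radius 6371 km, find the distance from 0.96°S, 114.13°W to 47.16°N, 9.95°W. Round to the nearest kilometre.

11153 km

Δλ = -9.95 − -114.13 = 104.18°.
Δφ = 47.16 − -0.96 = 48.12°.
a = sin²(Δφ/2) + cos φ₁ · cos φ₂ · sin²(Δλ/2) = 0.589415.
c = 2·atan2(√a, √(1−a)) = 1.75059 rad → d = 6371·c ≈ 11153.03 km.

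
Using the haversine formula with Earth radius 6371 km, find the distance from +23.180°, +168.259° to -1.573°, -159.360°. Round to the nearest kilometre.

4456 km

Δλ = -159.360 − 168.259 = -327.619°; wrapped into (−180°, 180°]: 32.381°.
Δφ = -1.573 − 23.180 = -24.753°.
a = sin²(Δφ/2) + cos φ₁ · cos φ₂ · sin²(Δλ/2) = 0.117383.
c = 2·atan2(√a, √(1−a)) = 0.69939 rad → d = 6371·c ≈ 4455.83 km.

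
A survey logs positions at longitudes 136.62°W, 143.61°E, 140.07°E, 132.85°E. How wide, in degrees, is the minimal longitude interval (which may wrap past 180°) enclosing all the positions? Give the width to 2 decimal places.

90.53°

Sort the longitudes: -136.62°, +132.85°, +140.07°, +143.61°.
Eastward gaps between consecutive values (wrapping around): 269.47°, 7.22°, 3.54°, 79.77°.
Largest gap = 269.47° ⇒ minimal covering band is its complement: 360° − 269.47° = 90.53°.
Band runs from +132.85° eastward to -136.62°, crossing the antimeridian.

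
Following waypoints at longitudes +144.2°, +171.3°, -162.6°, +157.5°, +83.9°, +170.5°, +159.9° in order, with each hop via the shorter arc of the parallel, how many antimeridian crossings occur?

2

Leg 1: +144.2° → +171.3°, shortest Δλ = 27.1° (east) — does not cross 180°.
Leg 2: +171.3° → -162.6°, shortest Δλ = 26.1° (east) — crosses 180°.
Leg 3: -162.6° → +157.5°, shortest Δλ = -39.9° (west) — crosses 180°.
Leg 4: +157.5° → +83.9°, shortest Δλ = -73.6° (west) — does not cross 180°.
Leg 5: +83.9° → +170.5°, shortest Δλ = 86.6° (east) — does not cross 180°.
Leg 6: +170.5° → +159.9°, shortest Δλ = -10.6° (west) — does not cross 180°.
Total crossings: 2.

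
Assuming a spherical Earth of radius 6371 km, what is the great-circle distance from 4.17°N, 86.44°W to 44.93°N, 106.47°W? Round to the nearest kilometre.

4935 km

Δλ = -106.47 − -86.44 = -20.03°.
Δφ = 44.93 − 4.17 = 40.76°.
a = sin²(Δφ/2) + cos φ₁ · cos φ₂ · sin²(Δλ/2) = 0.142629.
c = 2·atan2(√a, √(1−a)) = 0.77454 rad → d = 6371·c ≈ 4934.60 km.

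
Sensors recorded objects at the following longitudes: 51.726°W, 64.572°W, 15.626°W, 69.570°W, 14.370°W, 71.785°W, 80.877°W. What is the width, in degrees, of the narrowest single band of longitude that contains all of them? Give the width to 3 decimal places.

Sort the longitudes: -80.877°, -71.785°, -69.570°, -64.572°, -51.726°, -15.626°, -14.370°.
Eastward gaps between consecutive values (wrapping around): 9.092°, 2.215°, 4.998°, 12.846°, 36.100°, 1.256°, 293.493°.
Largest gap = 293.493° ⇒ minimal covering band is its complement: 360° − 293.493° = 66.507°.
Band runs from -80.877° eastward to -14.370°.

66.507°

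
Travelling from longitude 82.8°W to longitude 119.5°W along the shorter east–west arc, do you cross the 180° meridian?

No

Signed shortest Δλ = ((-119.5 − -82.8 + 180) mod 360) − 180 = -36.7°.
Going west by 36.7° from -82.8° reaches -119.5° without touching 180°.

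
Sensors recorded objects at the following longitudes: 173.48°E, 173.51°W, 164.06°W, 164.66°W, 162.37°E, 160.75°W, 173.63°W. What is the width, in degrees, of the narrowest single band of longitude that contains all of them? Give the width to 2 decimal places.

36.88°

Sort the longitudes: -173.63°, -173.51°, -164.66°, -164.06°, -160.75°, +162.37°, +173.48°.
Eastward gaps between consecutive values (wrapping around): 0.12°, 8.85°, 0.60°, 3.31°, 323.12°, 11.11°, 12.89°.
Largest gap = 323.12° ⇒ minimal covering band is its complement: 360° − 323.12° = 36.88°.
Band runs from +162.37° eastward to -160.75°, crossing the antimeridian.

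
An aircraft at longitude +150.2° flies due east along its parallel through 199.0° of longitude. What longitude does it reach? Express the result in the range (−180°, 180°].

-10.8°

Start at +150.2°; shift +199.0° → +349.2°.
+349.2° lies outside (−180°, 180°]; subtract 360° → -10.8°.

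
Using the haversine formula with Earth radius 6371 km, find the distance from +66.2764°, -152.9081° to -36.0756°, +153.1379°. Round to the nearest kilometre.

Δλ = 153.1379 − -152.9081 = 306.0460°; wrapped into (−180°, 180°]: -53.9540°.
Δφ = -36.0756 − 66.2764 = -102.3520°.
a = sin²(Δφ/2) + cos φ₁ · cos φ₂ · sin²(Δλ/2) = 0.673874.
c = 2·atan2(√a, √(1−a)) = 1.92596 rad → d = 6371·c ≈ 12270.32 km.

12270 km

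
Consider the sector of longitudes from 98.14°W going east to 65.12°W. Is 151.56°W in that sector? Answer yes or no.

No

Band width going east from -98.14° to -65.12°: ((-65.12 − -98.14) mod 360) = 33.02°.
Offset of -151.56° east of the west edge: ((-151.56 − -98.14) mod 360) = 306.58°.
306.58° > 33.02° ⇒ outside.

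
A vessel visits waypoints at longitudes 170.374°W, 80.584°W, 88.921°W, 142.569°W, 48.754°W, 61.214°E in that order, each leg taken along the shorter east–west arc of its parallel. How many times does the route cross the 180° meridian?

0

Leg 1: -170.374° → -80.584°, shortest Δλ = 89.79° (east) — does not cross 180°.
Leg 2: -80.584° → -88.921°, shortest Δλ = -8.337° (west) — does not cross 180°.
Leg 3: -88.921° → -142.569°, shortest Δλ = -53.648° (west) — does not cross 180°.
Leg 4: -142.569° → -48.754°, shortest Δλ = 93.815° (east) — does not cross 180°.
Leg 5: -48.754° → +61.214°, shortest Δλ = 109.968° (east) — does not cross 180°.
Total crossings: 0.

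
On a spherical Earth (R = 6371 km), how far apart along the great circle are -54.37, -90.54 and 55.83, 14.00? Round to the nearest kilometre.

Δλ = 14.00 − -90.54 = 104.54°.
Δφ = 55.83 − -54.37 = 110.20°.
a = sin²(Δφ/2) + cos φ₁ · cos φ₂ · sin²(Δλ/2) = 0.877315.
c = 2·atan2(√a, √(1−a)) = 2.42589 rad → d = 6371·c ≈ 15455.32 km.

15455 km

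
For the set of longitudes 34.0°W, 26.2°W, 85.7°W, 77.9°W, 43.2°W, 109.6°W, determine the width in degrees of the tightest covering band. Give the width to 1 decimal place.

83.4°

Sort the longitudes: -109.6°, -85.7°, -77.9°, -43.2°, -34.0°, -26.2°.
Eastward gaps between consecutive values (wrapping around): 23.9°, 7.8°, 34.7°, 9.2°, 7.8°, 276.6°.
Largest gap = 276.6° ⇒ minimal covering band is its complement: 360° − 276.6° = 83.4°.
Band runs from -109.6° eastward to -26.2°.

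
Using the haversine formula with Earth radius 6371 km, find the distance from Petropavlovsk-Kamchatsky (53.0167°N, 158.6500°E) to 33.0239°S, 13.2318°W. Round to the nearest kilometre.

17700 km

Δλ = -13.2318 − 158.6500 = -171.8818°.
Δφ = -33.0239 − 53.0167 = -86.0406°.
a = sin²(Δφ/2) + cos φ₁ · cos φ₂ · sin²(Δλ/2) = 0.967340.
c = 2·atan2(√a, √(1−a)) = 2.77816 rad → d = 6371·c ≈ 17699.64 km.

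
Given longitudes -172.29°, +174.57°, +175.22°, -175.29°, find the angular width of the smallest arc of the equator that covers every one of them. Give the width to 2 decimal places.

13.14°

Sort the longitudes: -175.29°, -172.29°, +174.57°, +175.22°.
Eastward gaps between consecutive values (wrapping around): 3.00°, 346.86°, 0.65°, 9.49°.
Largest gap = 346.86° ⇒ minimal covering band is its complement: 360° − 346.86° = 13.14°.
Band runs from +174.57° eastward to -172.29°, crossing the antimeridian.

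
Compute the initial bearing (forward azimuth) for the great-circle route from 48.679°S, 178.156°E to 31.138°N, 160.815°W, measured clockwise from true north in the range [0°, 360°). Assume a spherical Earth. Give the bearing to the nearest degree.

Δλ = -160.815 − 178.156 = -338.971°; wrapped into (−180°, 180°]: 21.029°.
θ = atan2( sin Δλ · cos φ₂ , cos φ₁ · sin φ₂ − sin φ₁ · cos φ₂ · cos Δλ )
  = atan2(0.30714, 0.94144) = 18.069° → normalised to [0°, 360°): 18.069°.

18°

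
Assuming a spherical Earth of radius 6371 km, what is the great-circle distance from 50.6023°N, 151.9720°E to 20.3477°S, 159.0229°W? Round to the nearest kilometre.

Δλ = -159.0229 − 151.9720 = -310.9949°; wrapped into (−180°, 180°]: 49.0051°.
Δφ = -20.3477 − 50.6023 = -70.9500°.
a = sin²(Δφ/2) + cos φ₁ · cos φ₂ · sin²(Δλ/2) = 0.439162.
c = 2·atan2(√a, √(1−a)) = 1.44882 rad → d = 6371·c ≈ 9230.42 km.

9230 km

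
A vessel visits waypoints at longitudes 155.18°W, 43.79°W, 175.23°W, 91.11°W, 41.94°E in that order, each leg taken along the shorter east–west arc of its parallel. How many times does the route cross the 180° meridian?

0

Leg 1: -155.18° → -43.79°, shortest Δλ = 111.39° (east) — does not cross 180°.
Leg 2: -43.79° → -175.23°, shortest Δλ = -131.44° (west) — does not cross 180°.
Leg 3: -175.23° → -91.11°, shortest Δλ = 84.12° (east) — does not cross 180°.
Leg 4: -91.11° → +41.94°, shortest Δλ = 133.05° (east) — does not cross 180°.
Total crossings: 0.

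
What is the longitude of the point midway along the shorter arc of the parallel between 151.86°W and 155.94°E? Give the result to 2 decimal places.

Signed shortest Δλ from -151.86° to +155.94° is -52.20°.
Midpoint longitude = -151.86° + (-52.20°)/2 = -151.86° − 26.10° = -177.96°.
(The naïve average (-151.86 + +155.94)/2 = 2.04° is on the wrong side of the globe.)

177.96°W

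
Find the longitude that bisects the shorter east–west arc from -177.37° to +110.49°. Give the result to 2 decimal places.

Signed shortest Δλ from -177.37° to +110.49° is -72.14°.
Midpoint longitude = -177.37° + (-72.14°)/2 = -177.37° − 36.07° = -213.44°.
Normalise into (−180°, 180°]: +146.56°.
(The naïve average (-177.37 + +110.49)/2 = -33.44° is on the wrong side of the globe.)

+146.56°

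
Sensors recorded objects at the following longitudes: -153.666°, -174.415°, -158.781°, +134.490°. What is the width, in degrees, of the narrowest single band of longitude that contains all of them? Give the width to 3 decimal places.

Sort the longitudes: -174.415°, -158.781°, -153.666°, +134.490°.
Eastward gaps between consecutive values (wrapping around): 15.634°, 5.115°, 288.156°, 51.095°.
Largest gap = 288.156° ⇒ minimal covering band is its complement: 360° − 288.156° = 71.844°.
Band runs from +134.490° eastward to -153.666°, crossing the antimeridian.

71.844°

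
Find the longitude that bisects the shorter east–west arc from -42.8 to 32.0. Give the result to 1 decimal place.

-5.4°

Signed shortest Δλ from -42.8° to +32.0° is +74.8°.
Midpoint longitude = -42.8° + (+74.8°)/2 = -42.8° + 37.4° = -5.4°.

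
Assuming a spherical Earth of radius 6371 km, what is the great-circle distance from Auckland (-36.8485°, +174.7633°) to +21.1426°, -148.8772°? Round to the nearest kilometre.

7491 km

Δλ = -148.8772 − 174.7633 = -323.6405°; wrapped into (−180°, 180°]: 36.3595°.
Δφ = 21.1426 − -36.8485 = 57.9911°.
a = sin²(Δφ/2) + cos φ₁ · cos φ₂ · sin²(Δλ/2) = 0.307628.
c = 2·atan2(√a, √(1−a)) = 1.17586 rad → d = 6371·c ≈ 7491.43 km.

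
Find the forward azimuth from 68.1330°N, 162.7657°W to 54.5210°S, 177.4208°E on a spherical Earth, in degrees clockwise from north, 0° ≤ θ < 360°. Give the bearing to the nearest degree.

194°

Δλ = 177.4208 − -162.7657 = 340.1865°; wrapped into (−180°, 180°]: -19.8135°.
θ = atan2( sin Δλ · cos φ₂ , cos φ₁ · sin φ₂ − sin φ₁ · cos φ₂ · cos Δλ )
  = atan2(-0.19673, -0.81006) = -166.349° → normalised to [0°, 360°): 193.651°.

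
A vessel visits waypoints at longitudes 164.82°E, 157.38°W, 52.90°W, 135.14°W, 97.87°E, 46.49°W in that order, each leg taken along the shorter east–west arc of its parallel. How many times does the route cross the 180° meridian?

Leg 1: +164.82° → -157.38°, shortest Δλ = 37.8° (east) — crosses 180°.
Leg 2: -157.38° → -52.90°, shortest Δλ = 104.48° (east) — does not cross 180°.
Leg 3: -52.90° → -135.14°, shortest Δλ = -82.24° (west) — does not cross 180°.
Leg 4: -135.14° → +97.87°, shortest Δλ = -126.99° (west) — crosses 180°.
Leg 5: +97.87° → -46.49°, shortest Δλ = -144.36° (west) — does not cross 180°.
Total crossings: 2.

2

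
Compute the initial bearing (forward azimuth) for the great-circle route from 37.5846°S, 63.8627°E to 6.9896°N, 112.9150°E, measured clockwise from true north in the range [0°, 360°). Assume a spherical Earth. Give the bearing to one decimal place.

56.7°

Δλ = 112.9150 − 63.8627 = 49.0523°.
θ = atan2( sin Δλ · cos φ₂ , cos φ₁ · sin φ₂ − sin φ₁ · cos φ₂ · cos Δλ )
  = atan2(0.74969, 0.49319) = 56.661° → normalised to [0°, 360°): 56.661°.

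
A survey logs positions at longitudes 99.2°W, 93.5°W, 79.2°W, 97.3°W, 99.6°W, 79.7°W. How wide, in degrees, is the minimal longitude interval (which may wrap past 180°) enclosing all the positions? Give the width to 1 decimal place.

20.4°

Sort the longitudes: -99.6°, -99.2°, -97.3°, -93.5°, -79.7°, -79.2°.
Eastward gaps between consecutive values (wrapping around): 0.4°, 1.9°, 3.8°, 13.8°, 0.5°, 339.6°.
Largest gap = 339.6° ⇒ minimal covering band is its complement: 360° − 339.6° = 20.4°.
Band runs from -99.6° eastward to -79.2°.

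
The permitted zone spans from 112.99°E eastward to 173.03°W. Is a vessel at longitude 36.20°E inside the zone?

Band width going east from +112.99° to -173.03°: ((-173.03 − 112.99) mod 360) = 73.98°.
Offset of +36.20° east of the west edge: ((36.20 − 112.99) mod 360) = 283.21°.
283.21° > 73.98° ⇒ outside.

No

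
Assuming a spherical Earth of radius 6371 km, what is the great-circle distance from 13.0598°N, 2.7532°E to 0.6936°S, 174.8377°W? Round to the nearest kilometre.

Δλ = -174.8377 − 2.7532 = -177.5909°.
Δφ = -0.6936 − 13.0598 = -13.7534°.
a = sin²(Δφ/2) + cos φ₁ · cos φ₂ · sin²(Δλ/2) = 0.987969.
c = 2·atan2(√a, √(1−a)) = 2.92178 rad → d = 6371·c ≈ 18614.65 km.

18615 km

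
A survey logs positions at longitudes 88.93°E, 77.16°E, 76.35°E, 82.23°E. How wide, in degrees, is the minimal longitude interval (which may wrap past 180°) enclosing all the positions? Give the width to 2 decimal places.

Sort the longitudes: +76.35°, +77.16°, +82.23°, +88.93°.
Eastward gaps between consecutive values (wrapping around): 0.81°, 5.07°, 6.70°, 347.42°.
Largest gap = 347.42° ⇒ minimal covering band is its complement: 360° − 347.42° = 12.58°.
Band runs from +76.35° eastward to +88.93°.

12.58°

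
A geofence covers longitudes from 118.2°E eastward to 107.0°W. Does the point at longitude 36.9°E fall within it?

No

Band width going east from +118.2° to -107.0°: ((-107.0 − 118.2) mod 360) = 134.8°.
Offset of +36.9° east of the west edge: ((36.9 − 118.2) mod 360) = 278.7°.
278.7° > 134.8° ⇒ outside.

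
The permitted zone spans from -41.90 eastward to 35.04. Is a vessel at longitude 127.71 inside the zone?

No

Band width going east from -41.90° to +35.04°: ((35.04 − -41.90) mod 360) = 76.94°.
Offset of +127.71° east of the west edge: ((127.71 − -41.90) mod 360) = 169.61°.
169.61° > 76.94° ⇒ outside.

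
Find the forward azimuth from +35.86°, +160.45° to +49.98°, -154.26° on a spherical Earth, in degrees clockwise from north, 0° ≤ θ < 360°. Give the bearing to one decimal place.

52.1°

Δλ = -154.26 − 160.45 = -314.71°; wrapped into (−180°, 180°]: 45.29°.
θ = atan2( sin Δλ · cos φ₂ , cos φ₁ · sin φ₂ − sin φ₁ · cos φ₂ · cos Δλ )
  = atan2(0.45700, 0.35564) = 52.110° → normalised to [0°, 360°): 52.110°.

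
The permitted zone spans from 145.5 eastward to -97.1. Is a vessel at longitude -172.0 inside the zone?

Yes

Band width going east from +145.5° to -97.1°: ((-97.1 − 145.5) mod 360) = 117.4°.
Offset of -172.0° east of the west edge: ((-172.0 − 145.5) mod 360) = 42.5°.
42.5° ≤ 117.4° ⇒ inside.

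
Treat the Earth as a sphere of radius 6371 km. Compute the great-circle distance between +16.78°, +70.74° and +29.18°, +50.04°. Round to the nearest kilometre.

Δλ = 50.04 − 70.74 = -20.70°.
Δφ = 29.18 − 16.78 = 12.40°.
a = sin²(Δφ/2) + cos φ₁ · cos φ₂ · sin²(Δλ/2) = 0.038646.
c = 2·atan2(√a, √(1−a)) = 0.39575 rad → d = 6371·c ≈ 2521.30 km.

2521 km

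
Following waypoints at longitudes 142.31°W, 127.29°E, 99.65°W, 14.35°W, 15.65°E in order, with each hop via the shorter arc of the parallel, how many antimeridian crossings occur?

Leg 1: -142.31° → +127.29°, shortest Δλ = -90.4° (west) — crosses 180°.
Leg 2: +127.29° → -99.65°, shortest Δλ = 133.06° (east) — crosses 180°.
Leg 3: -99.65° → -14.35°, shortest Δλ = 85.3° (east) — does not cross 180°.
Leg 4: -14.35° → +15.65°, shortest Δλ = 30.0° (east) — does not cross 180°.
Total crossings: 2.

2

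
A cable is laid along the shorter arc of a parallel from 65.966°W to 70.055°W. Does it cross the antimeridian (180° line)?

No

Signed shortest Δλ = ((-70.055 − -65.966 + 180) mod 360) − 180 = -4.089°.
Going west by 4.089° from -65.966° reaches -70.055° without touching 180°.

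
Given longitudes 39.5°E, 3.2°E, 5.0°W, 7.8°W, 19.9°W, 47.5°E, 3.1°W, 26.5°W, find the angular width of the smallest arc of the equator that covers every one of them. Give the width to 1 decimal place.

74.0°

Sort the longitudes: -26.5°, -19.9°, -7.8°, -5.0°, -3.1°, +3.2°, +39.5°, +47.5°.
Eastward gaps between consecutive values (wrapping around): 6.6°, 12.1°, 2.8°, 1.9°, 6.3°, 36.3°, 8.0°, 286.0°.
Largest gap = 286.0° ⇒ minimal covering band is its complement: 360° − 286.0° = 74.0°.
Band runs from -26.5° eastward to +47.5°.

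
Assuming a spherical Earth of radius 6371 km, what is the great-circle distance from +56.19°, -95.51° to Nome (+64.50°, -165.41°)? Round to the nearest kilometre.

3744 km

Δλ = -165.41 − -95.51 = -69.90°.
Δφ = 64.50 − 56.19 = 8.31°.
a = sin²(Δφ/2) + cos φ₁ · cos φ₂ · sin²(Δλ/2) = 0.083864.
c = 2·atan2(√a, √(1−a)) = 0.58760 rad → d = 6371·c ≈ 3743.62 km.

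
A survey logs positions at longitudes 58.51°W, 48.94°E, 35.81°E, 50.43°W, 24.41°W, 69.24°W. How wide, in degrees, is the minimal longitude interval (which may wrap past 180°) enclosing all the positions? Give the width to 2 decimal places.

Sort the longitudes: -69.24°, -58.51°, -50.43°, -24.41°, +35.81°, +48.94°.
Eastward gaps between consecutive values (wrapping around): 10.73°, 8.08°, 26.02°, 60.22°, 13.13°, 241.82°.
Largest gap = 241.82° ⇒ minimal covering band is its complement: 360° − 241.82° = 118.18°.
Band runs from -69.24° eastward to +48.94°.

118.18°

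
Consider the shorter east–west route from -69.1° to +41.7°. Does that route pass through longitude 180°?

Signed shortest Δλ = ((41.7 − -69.1 + 180) mod 360) − 180 = 110.8°.
Going east by 110.8° from -69.1° reaches +41.7° without touching 180°.

No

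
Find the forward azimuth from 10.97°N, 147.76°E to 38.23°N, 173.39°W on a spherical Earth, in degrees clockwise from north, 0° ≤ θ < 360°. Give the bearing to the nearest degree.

Δλ = -173.39 − 147.76 = -321.15°; wrapped into (−180°, 180°]: 38.85°.
θ = atan2( sin Δλ · cos φ₂ , cos φ₁ · sin φ₂ − sin φ₁ · cos φ₂ · cos Δλ )
  = atan2(0.49275, 0.49110) = 45.096° → normalised to [0°, 360°): 45.096°.

45°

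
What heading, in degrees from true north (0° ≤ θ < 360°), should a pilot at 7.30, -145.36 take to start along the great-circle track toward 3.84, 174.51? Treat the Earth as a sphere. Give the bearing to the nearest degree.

267°

Δλ = 174.51 − -145.36 = 319.87°; wrapped into (−180°, 180°]: -40.13°.
θ = atan2( sin Δλ · cos φ₂ , cos φ₁ · sin φ₂ − sin φ₁ · cos φ₂ · cos Δλ )
  = atan2(-0.64308, -0.03051) = -92.716° → normalised to [0°, 360°): 267.284°.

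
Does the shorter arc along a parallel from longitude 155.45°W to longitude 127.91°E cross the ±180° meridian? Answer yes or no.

Naïve |127.91 − -155.45| = 283.36° > 180°, so the shorter arc goes the other way round — across 180°.
Signed shortest Δλ = ((127.91 − -155.45 + 180) mod 360) − 180 = -76.64°.
Going west by 76.64° from -155.45° passes through 180° before reaching +127.91°.

Yes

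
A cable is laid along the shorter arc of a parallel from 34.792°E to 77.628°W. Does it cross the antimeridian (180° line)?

No

Signed shortest Δλ = ((-77.628 − 34.792 + 180) mod 360) − 180 = -112.42°.
Going west by 112.42° from +34.792° reaches -77.628° without touching 180°.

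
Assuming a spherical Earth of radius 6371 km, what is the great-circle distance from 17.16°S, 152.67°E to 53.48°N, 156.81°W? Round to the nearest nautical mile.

Δλ = -156.81 − 152.67 = -309.48°; wrapped into (−180°, 180°]: 50.52°.
Δφ = 53.48 − -17.16 = 70.64°.
a = sin²(Δφ/2) + cos φ₁ · cos φ₂ · sin²(Δλ/2) = 0.437790.
c = 2·atan2(√a, √(1−a)) = 1.44605 rad → d = 6371·c ≈ 9212.81 km ≈ 4974.52 nmi.

4975 nmi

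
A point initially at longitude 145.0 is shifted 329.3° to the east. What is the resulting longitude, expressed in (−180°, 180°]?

+114.3°

Start at +145.0°; shift +329.3° → +474.3°.
+474.3° lies outside (−180°, 180°]; subtract 360° → +114.3°.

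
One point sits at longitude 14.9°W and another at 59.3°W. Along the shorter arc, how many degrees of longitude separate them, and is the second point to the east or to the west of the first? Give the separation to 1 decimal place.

44.4° west

Raw difference: -59.3 − -14.9 = -44.4°.
Normalise into (−180°, 180°]: -44.4° stays -44.4°.
Negative ⇒ the second point lies to the west; separation 44.4°.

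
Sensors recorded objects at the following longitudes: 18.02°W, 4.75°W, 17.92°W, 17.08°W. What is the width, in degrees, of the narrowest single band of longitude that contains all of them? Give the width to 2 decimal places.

Sort the longitudes: -18.02°, -17.92°, -17.08°, -4.75°.
Eastward gaps between consecutive values (wrapping around): 0.10°, 0.84°, 12.33°, 346.73°.
Largest gap = 346.73° ⇒ minimal covering band is its complement: 360° − 346.73° = 13.27°.
Band runs from -18.02° eastward to -4.75°.

13.27°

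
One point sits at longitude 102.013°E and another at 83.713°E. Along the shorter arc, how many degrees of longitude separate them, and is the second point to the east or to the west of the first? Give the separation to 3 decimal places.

18.300° west

Raw difference: 83.713 − 102.013 = -18.3°.
Normalise into (−180°, 180°]: -18.3° stays -18.3°.
Negative ⇒ the second point lies to the west; separation 18.300°.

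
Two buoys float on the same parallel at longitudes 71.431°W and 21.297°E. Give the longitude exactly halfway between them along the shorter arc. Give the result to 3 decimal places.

25.067°W

Signed shortest Δλ from -71.431° to +21.297° is +92.728°.
Midpoint longitude = -71.431° + (+92.728°)/2 = -71.431° + 46.364° = -25.067°.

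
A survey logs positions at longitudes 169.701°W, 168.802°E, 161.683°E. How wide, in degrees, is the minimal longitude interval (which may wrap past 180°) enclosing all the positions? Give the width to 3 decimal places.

Sort the longitudes: -169.701°, +161.683°, +168.802°.
Eastward gaps between consecutive values (wrapping around): 331.384°, 7.119°, 21.497°.
Largest gap = 331.384° ⇒ minimal covering band is its complement: 360° − 331.384° = 28.616°.
Band runs from +161.683° eastward to -169.701°, crossing the antimeridian.

28.616°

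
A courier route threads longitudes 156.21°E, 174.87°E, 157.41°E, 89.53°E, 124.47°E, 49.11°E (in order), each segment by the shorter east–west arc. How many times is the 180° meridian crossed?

0

Leg 1: +156.21° → +174.87°, shortest Δλ = 18.66° (east) — does not cross 180°.
Leg 2: +174.87° → +157.41°, shortest Δλ = -17.46° (west) — does not cross 180°.
Leg 3: +157.41° → +89.53°, shortest Δλ = -67.88° (west) — does not cross 180°.
Leg 4: +89.53° → +124.47°, shortest Δλ = 34.94° (east) — does not cross 180°.
Leg 5: +124.47° → +49.11°, shortest Δλ = -75.36° (west) — does not cross 180°.
Total crossings: 0.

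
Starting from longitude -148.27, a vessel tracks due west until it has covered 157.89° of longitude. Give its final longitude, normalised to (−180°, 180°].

+53.84°

Start at -148.27°; shift −157.89° → -306.16°.
-306.16° lies outside (−180°, 180°]; add 360° → +53.84°.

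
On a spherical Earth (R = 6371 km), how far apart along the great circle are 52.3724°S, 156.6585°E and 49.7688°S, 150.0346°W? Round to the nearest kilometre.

3651 km

Δλ = -150.0346 − 156.6585 = -306.6931°; wrapped into (−180°, 180°]: 53.3069°.
Δφ = -49.7688 − -52.3724 = 2.6036°.
a = sin²(Δφ/2) + cos φ₁ · cos φ₂ · sin²(Δλ/2) = 0.079868.
c = 2·atan2(√a, √(1−a)) = 0.57303 rad → d = 6371·c ≈ 3650.75 km.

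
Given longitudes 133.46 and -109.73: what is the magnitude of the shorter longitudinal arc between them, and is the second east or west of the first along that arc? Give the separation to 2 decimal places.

116.81° east

Raw difference: -109.73 − 133.46 = -243.19°.
Normalise into (−180°, 180°]: -243.19° + 360° = 116.81°.
Positive ⇒ the second point lies to the east; separation 116.81°.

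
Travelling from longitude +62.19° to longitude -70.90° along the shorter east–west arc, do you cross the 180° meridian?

Signed shortest Δλ = ((-70.90 − 62.19 + 180) mod 360) − 180 = -133.09°.
Going west by 133.09° from +62.19° reaches -70.90° without touching 180°.

No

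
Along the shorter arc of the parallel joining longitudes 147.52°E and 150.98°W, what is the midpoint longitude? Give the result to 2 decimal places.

Signed shortest Δλ from +147.52° to -150.98° is +61.50°.
Midpoint longitude = +147.52° + (+61.50°)/2 = +147.52° + 30.75° = +178.27°.
(The naïve average (+147.52 + -150.98)/2 = -1.73° is on the wrong side of the globe.)

178.27°E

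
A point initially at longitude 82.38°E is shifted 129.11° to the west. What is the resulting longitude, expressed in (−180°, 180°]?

46.73°W

Start at +82.38°; shift −129.11° → -46.73°.
-46.73° already lies in (−180°, 180°].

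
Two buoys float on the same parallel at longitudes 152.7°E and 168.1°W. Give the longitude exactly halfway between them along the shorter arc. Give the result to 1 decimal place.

172.3°E

Signed shortest Δλ from +152.7° to -168.1° is +39.2°.
Midpoint longitude = +152.7° + (+39.2°)/2 = +152.7° + 19.6° = +172.3°.
(The naïve average (+152.7 + -168.1)/2 = -7.7° is on the wrong side of the globe.)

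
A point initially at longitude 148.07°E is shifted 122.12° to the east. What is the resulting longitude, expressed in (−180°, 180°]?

Start at +148.07°; shift +122.12° → +270.19°.
+270.19° lies outside (−180°, 180°]; subtract 360° → -89.81°.

89.81°W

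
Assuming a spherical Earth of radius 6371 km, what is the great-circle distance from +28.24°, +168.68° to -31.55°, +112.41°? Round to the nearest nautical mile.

Δλ = 112.41 − 168.68 = -56.27°.
Δφ = -31.55 − 28.24 = -59.79°.
a = sin²(Δφ/2) + cos φ₁ · cos φ₂ · sin²(Δλ/2) = 0.415352.
c = 2·atan2(√a, √(1−a)) = 1.40068 rad → d = 6371·c ≈ 8923.73 km ≈ 4818.43 nmi.

4818 nmi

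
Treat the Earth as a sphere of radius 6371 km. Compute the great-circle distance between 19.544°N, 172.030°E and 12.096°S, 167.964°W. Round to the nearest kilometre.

4145 km

Δλ = -167.964 − 172.030 = -339.994°; wrapped into (−180°, 180°]: 20.006°.
Δφ = -12.096 − 19.544 = -31.640°.
a = sin²(Δφ/2) + cos φ₁ · cos φ₂ · sin²(Δλ/2) = 0.102122.
c = 2·atan2(√a, √(1−a)) = 0.65054 rad → d = 6371·c ≈ 4144.59 km.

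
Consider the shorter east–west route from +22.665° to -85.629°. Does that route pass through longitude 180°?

No

Signed shortest Δλ = ((-85.629 − 22.665 + 180) mod 360) − 180 = -108.294°.
Going west by 108.294° from +22.665° reaches -85.629° without touching 180°.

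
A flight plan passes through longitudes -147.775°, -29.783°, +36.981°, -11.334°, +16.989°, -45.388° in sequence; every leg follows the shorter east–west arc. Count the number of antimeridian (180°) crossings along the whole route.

0

Leg 1: -147.775° → -29.783°, shortest Δλ = 117.992° (east) — does not cross 180°.
Leg 2: -29.783° → +36.981°, shortest Δλ = 66.764° (east) — does not cross 180°.
Leg 3: +36.981° → -11.334°, shortest Δλ = -48.315° (west) — does not cross 180°.
Leg 4: -11.334° → +16.989°, shortest Δλ = 28.323° (east) — does not cross 180°.
Leg 5: +16.989° → -45.388°, shortest Δλ = -62.377° (west) — does not cross 180°.
Total crossings: 0.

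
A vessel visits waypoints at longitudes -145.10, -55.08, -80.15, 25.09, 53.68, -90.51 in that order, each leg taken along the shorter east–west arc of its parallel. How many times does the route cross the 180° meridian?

0

Leg 1: -145.10° → -55.08°, shortest Δλ = 90.02° (east) — does not cross 180°.
Leg 2: -55.08° → -80.15°, shortest Δλ = -25.07° (west) — does not cross 180°.
Leg 3: -80.15° → +25.09°, shortest Δλ = 105.24° (east) — does not cross 180°.
Leg 4: +25.09° → +53.68°, shortest Δλ = 28.59° (east) — does not cross 180°.
Leg 5: +53.68° → -90.51°, shortest Δλ = -144.19° (west) — does not cross 180°.
Total crossings: 0.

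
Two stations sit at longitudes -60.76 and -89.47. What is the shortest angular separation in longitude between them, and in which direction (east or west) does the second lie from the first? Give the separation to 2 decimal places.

Raw difference: -89.47 − -60.76 = -28.71°.
Normalise into (−180°, 180°]: -28.71° stays -28.71°.
Negative ⇒ the second point lies to the west; separation 28.71°.

28.71° west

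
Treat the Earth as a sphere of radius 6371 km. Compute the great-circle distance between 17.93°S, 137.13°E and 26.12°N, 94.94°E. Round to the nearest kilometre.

6691 km

Δλ = 94.94 − 137.13 = -42.19°.
Δφ = 26.12 − -17.93 = 44.05°.
a = sin²(Δφ/2) + cos φ₁ · cos φ₂ · sin²(Δλ/2) = 0.251294.
c = 2·atan2(√a, √(1−a)) = 1.05018 rad → d = 6371·c ≈ 6690.72 km.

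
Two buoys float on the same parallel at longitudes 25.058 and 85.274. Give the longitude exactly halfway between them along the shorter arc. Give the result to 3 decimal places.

Signed shortest Δλ from +25.058° to +85.274° is +60.216°.
Midpoint longitude = +25.058° + (+60.216°)/2 = +25.058° + 30.108° = +55.166°.

+55.166°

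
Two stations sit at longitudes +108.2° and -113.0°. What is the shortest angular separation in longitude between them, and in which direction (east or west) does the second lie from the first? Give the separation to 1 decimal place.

138.8° east

Raw difference: -113.0 − 108.2 = -221.2°.
Normalise into (−180°, 180°]: -221.2° + 360° = 138.8°.
Positive ⇒ the second point lies to the east; separation 138.8°.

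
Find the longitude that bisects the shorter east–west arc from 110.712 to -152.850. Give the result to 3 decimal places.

+158.931°

Signed shortest Δλ from +110.712° to -152.850° is +96.438°.
Midpoint longitude = +110.712° + (+96.438°)/2 = +110.712° + 48.219° = +158.931°.
(The naïve average (+110.712 + -152.850)/2 = -21.069° is on the wrong side of the globe.)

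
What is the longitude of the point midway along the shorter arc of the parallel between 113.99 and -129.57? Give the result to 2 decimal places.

Signed shortest Δλ from +113.99° to -129.57° is +116.44°.
Midpoint longitude = +113.99° + (+116.44°)/2 = +113.99° + 58.22° = +172.21°.
(The naïve average (+113.99 + -129.57)/2 = -7.79° is on the wrong side of the globe.)

+172.21°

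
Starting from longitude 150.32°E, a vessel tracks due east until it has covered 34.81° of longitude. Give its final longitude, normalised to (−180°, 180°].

174.87°W

Start at +150.32°; shift +34.81° → +185.13°.
+185.13° lies outside (−180°, 180°]; subtract 360° → -174.87°.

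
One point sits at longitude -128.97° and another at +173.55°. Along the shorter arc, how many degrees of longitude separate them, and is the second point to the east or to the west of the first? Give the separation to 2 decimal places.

Raw difference: 173.55 − -128.97 = 302.52°.
Normalise into (−180°, 180°]: 302.52° − 360° = -57.48°.
Negative ⇒ the second point lies to the west; separation 57.48°.

57.48° west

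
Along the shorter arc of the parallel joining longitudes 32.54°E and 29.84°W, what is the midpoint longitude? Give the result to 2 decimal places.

1.35°E

Signed shortest Δλ from +32.54° to -29.84° is -62.38°.
Midpoint longitude = +32.54° + (-62.38°)/2 = +32.54° − 31.19° = +1.35°.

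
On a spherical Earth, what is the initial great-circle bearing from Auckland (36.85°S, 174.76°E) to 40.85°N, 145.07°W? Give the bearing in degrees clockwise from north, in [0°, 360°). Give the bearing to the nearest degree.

Δλ = -145.07 − 174.76 = -319.83°; wrapped into (−180°, 180°]: 40.17°.
θ = atan2( sin Δλ · cos φ₂ , cos φ₁ · sin φ₂ − sin φ₁ · cos φ₂ · cos Δλ )
  = atan2(0.48794, 0.87005) = 29.284° → normalised to [0°, 360°): 29.284°.

29°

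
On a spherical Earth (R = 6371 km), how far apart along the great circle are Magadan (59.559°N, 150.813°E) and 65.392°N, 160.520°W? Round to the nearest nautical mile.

Δλ = -160.520 − 150.813 = -311.333°; wrapped into (−180°, 180°]: 48.667°.
Δφ = 65.392 − 59.559 = 5.833°.
a = sin²(Δφ/2) + cos φ₁ · cos φ₂ · sin²(Δλ/2) = 0.038408.
c = 2·atan2(√a, √(1−a)) = 0.39452 rad → d = 6371·c ≈ 2513.46 km ≈ 1357.16 nmi.

1357 nmi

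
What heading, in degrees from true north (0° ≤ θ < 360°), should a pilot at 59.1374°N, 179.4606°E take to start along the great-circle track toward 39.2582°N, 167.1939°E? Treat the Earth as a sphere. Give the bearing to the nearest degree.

207°

Δλ = 167.1939 − 179.4606 = -12.2667°.
θ = atan2( sin Δλ · cos φ₂ , cos φ₁ · sin φ₂ − sin φ₁ · cos φ₂ · cos Δλ )
  = atan2(-0.16451, -0.32486) = -153.142° → normalised to [0°, 360°): 206.858°.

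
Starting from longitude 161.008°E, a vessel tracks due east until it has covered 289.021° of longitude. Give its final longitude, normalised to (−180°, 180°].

Start at +161.008°; shift +289.021° → +450.029°.
+450.029° lies outside (−180°, 180°]; subtract 360° → +90.029°.

90.029°E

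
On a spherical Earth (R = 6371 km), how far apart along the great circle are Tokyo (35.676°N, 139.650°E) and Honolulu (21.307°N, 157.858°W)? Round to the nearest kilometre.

Δλ = -157.858 − 139.650 = -297.508°; wrapped into (−180°, 180°]: 62.492°.
Δφ = 21.307 − 35.676 = -14.369°.
a = sin²(Δφ/2) + cos φ₁ · cos φ₂ · sin²(Δλ/2) = 0.219269.
c = 2·atan2(√a, √(1−a)) = 0.97465 rad → d = 6371·c ≈ 6209.47 km.

6209 km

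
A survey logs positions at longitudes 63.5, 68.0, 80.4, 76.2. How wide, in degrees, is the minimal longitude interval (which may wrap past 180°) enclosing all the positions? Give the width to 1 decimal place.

16.9°

Sort the longitudes: +63.5°, +68.0°, +76.2°, +80.4°.
Eastward gaps between consecutive values (wrapping around): 4.5°, 8.2°, 4.2°, 343.1°.
Largest gap = 343.1° ⇒ minimal covering band is its complement: 360° − 343.1° = 16.9°.
Band runs from +63.5° eastward to +80.4°.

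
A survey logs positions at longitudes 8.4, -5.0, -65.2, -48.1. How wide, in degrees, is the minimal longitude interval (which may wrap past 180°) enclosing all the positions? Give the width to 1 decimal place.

73.6°

Sort the longitudes: -65.2°, -48.1°, -5.0°, +8.4°.
Eastward gaps between consecutive values (wrapping around): 17.1°, 43.1°, 13.4°, 286.4°.
Largest gap = 286.4° ⇒ minimal covering band is its complement: 360° − 286.4° = 73.6°.
Band runs from -65.2° eastward to +8.4°.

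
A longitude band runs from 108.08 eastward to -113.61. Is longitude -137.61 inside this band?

Yes

Band width going east from +108.08° to -113.61°: ((-113.61 − 108.08) mod 360) = 138.31°.
Offset of -137.61° east of the west edge: ((-137.61 − 108.08) mod 360) = 114.31°.
114.31° ≤ 138.31° ⇒ inside.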